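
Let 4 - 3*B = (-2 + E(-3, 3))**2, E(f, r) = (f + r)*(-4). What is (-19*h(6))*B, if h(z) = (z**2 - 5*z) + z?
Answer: 0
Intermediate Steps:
E(f, r) = -4*f - 4*r
B = 0 (B = 4/3 - (-2 + (-4*(-3) - 4*3))**2/3 = 4/3 - (-2 + (12 - 12))**2/3 = 4/3 - (-2 + 0)**2/3 = 4/3 - 1/3*(-2)**2 = 4/3 - 1/3*4 = 4/3 - 4/3 = 0)
h(z) = z**2 - 4*z
(-19*h(6))*B = -114*(-4 + 6)*0 = -114*2*0 = -19*12*0 = -228*0 = 0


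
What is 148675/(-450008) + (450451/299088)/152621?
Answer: -848297665045349/2567695564809648 ≈ -0.33037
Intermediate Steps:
148675/(-450008) + (450451/299088)/152621 = 148675*(-1/450008) + (450451*(1/299088))*(1/152621) = -148675/450008 + (450451/299088)*(1/152621) = -148675/450008 + 450451/45647109648 = -848297665045349/2567695564809648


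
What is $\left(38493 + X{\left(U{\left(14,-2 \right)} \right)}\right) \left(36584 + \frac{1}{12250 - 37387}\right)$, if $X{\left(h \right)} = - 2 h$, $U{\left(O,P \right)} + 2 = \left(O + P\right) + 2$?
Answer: $\frac{11792184765761}{8379} \approx 1.4074 \cdot 10^{9}$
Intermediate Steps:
$U{\left(O,P \right)} = O + P$ ($U{\left(O,P \right)} = -2 + \left(\left(O + P\right) + 2\right) = -2 + \left(2 + O + P\right) = O + P$)
$\left(38493 + X{\left(U{\left(14,-2 \right)} \right)}\right) \left(36584 + \frac{1}{12250 - 37387}\right) = \left(38493 - 2 \left(14 - 2\right)\right) \left(36584 + \frac{1}{12250 - 37387}\right) = \left(38493 - 24\right) \left(36584 + \frac{1}{-25137}\right) = \left(38493 - 24\right) \left(36584 - \frac{1}{25137}\right) = 38469 \cdot \frac{919612007}{25137} = \frac{11792184765761}{8379}$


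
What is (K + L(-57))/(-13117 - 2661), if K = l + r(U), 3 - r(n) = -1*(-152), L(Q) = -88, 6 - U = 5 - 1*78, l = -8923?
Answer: 4580/7889 ≈ 0.58055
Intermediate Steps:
U = 79 (U = 6 - (5 - 1*78) = 6 - (5 - 78) = 6 - 1*(-73) = 6 + 73 = 79)
r(n) = -149 (r(n) = 3 - (-1)*(-152) = 3 - 1*152 = 3 - 152 = -149)
K = -9072 (K = -8923 - 149 = -9072)
(K + L(-57))/(-13117 - 2661) = (-9072 - 88)/(-13117 - 2661) = -9160/(-15778) = -9160*(-1/15778) = 4580/7889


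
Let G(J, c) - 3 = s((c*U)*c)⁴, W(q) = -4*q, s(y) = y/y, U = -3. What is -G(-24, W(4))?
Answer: -4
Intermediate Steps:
s(y) = 1
G(J, c) = 4 (G(J, c) = 3 + 1⁴ = 3 + 1 = 4)
-G(-24, W(4)) = -1*4 = -4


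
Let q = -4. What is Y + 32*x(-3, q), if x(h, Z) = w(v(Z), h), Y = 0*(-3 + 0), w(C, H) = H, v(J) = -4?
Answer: -96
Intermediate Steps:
Y = 0 (Y = 0*(-3) = 0)
x(h, Z) = h
Y + 32*x(-3, q) = 0 + 32*(-3) = 0 - 96 = -96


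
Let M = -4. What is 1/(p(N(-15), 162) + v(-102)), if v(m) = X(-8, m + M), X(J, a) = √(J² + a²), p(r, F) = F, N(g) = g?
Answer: 81/7472 - 5*√113/7472 ≈ 0.0037271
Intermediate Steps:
v(m) = √(64 + (-4 + m)²) (v(m) = √((-8)² + (m - 4)²) = √(64 + (-4 + m)²))
1/(p(N(-15), 162) + v(-102)) = 1/(162 + √(64 + (-4 - 102)²)) = 1/(162 + √(64 + (-106)²)) = 1/(162 + √(64 + 11236)) = 1/(162 + √11300) = 1/(162 + 10*√113)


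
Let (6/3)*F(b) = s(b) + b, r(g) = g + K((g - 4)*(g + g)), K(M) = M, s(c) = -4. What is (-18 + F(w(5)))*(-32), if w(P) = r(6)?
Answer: 160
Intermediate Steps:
r(g) = g + 2*g*(-4 + g) (r(g) = g + (g - 4)*(g + g) = g + (-4 + g)*(2*g) = g + 2*g*(-4 + g))
w(P) = 30 (w(P) = 6*(-7 + 2*6) = 6*(-7 + 12) = 6*5 = 30)
F(b) = -2 + b/2 (F(b) = (-4 + b)/2 = -2 + b/2)
(-18 + F(w(5)))*(-32) = (-18 + (-2 + (½)*30))*(-32) = (-18 + (-2 + 15))*(-32) = (-18 + 13)*(-32) = -5*(-32) = 160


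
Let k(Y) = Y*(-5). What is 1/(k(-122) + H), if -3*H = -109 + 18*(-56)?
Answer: 3/2947 ≈ 0.0010180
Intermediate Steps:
k(Y) = -5*Y
H = 1117/3 (H = -(-109 + 18*(-56))/3 = -(-109 - 1008)/3 = -⅓*(-1117) = 1117/3 ≈ 372.33)
1/(k(-122) + H) = 1/(-5*(-122) + 1117/3) = 1/(610 + 1117/3) = 1/(2947/3) = 3/2947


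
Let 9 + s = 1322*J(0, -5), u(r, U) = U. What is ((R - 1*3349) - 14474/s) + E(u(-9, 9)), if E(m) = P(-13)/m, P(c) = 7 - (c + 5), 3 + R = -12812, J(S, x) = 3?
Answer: -63968827/3957 ≈ -16166.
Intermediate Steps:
R = -12815 (R = -3 - 12812 = -12815)
s = 3957 (s = -9 + 1322*3 = -9 + 3966 = 3957)
P(c) = 2 - c (P(c) = 7 - (5 + c) = 7 + (-5 - c) = 2 - c)
E(m) = 15/m (E(m) = (2 - 1*(-13))/m = (2 + 13)/m = 15/m)
((R - 1*3349) - 14474/s) + E(u(-9, 9)) = ((-12815 - 1*3349) - 14474/3957) + 15/9 = ((-12815 - 3349) - 14474*1/3957) + 15*(⅑) = (-16164 - 14474/3957) + 5/3 = -63975422/3957 + 5/3 = -63968827/3957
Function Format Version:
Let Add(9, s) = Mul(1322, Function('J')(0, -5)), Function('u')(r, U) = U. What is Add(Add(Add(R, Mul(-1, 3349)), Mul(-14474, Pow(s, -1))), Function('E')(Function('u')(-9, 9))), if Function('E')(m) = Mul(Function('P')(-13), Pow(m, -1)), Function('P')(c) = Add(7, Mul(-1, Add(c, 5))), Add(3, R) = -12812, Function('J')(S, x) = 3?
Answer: Rational(-63968827, 3957) ≈ -16166.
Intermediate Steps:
R = -12815 (R = Add(-3, -12812) = -12815)
s = 3957 (s = Add(-9, Mul(1322, 3)) = Add(-9, 3966) = 3957)
Function('P')(c) = Add(2, Mul(-1, c)) (Function('P')(c) = Add(7, Mul(-1, Add(5, c))) = Add(7, Add(-5, Mul(-1, c))) = Add(2, Mul(-1, c)))
Function('E')(m) = Mul(15, Pow(m, -1)) (Function('E')(m) = Mul(Add(2, Mul(-1, -13)), Pow(m, -1)) = Mul(Add(2, 13), Pow(m, -1)) = Mul(15, Pow(m, -1)))
Add(Add(Add(R, Mul(-1, 3349)), Mul(-14474, Pow(s, -1))), Function('E')(Function('u')(-9, 9))) = Add(Add(Add(-12815, Mul(-1, 3349)), Mul(-14474, Pow(3957, -1))), Mul(15, Pow(9, -1))) = Add(Add(Add(-12815, -3349), Mul(-14474, Rational(1, 3957))), Mul(15, Rational(1, 9))) = Add(Add(-16164, Rational(-14474, 3957)), Rational(5, 3)) = Add(Rational(-63975422, 3957), Rational(5, 3)) = Rational(-63968827, 3957)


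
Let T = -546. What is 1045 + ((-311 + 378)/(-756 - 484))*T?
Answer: 666191/620 ≈ 1074.5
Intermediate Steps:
1045 + ((-311 + 378)/(-756 - 484))*T = 1045 + ((-311 + 378)/(-756 - 484))*(-546) = 1045 + (67/(-1240))*(-546) = 1045 + (67*(-1/1240))*(-546) = 1045 - 67/1240*(-546) = 1045 + 18291/620 = 666191/620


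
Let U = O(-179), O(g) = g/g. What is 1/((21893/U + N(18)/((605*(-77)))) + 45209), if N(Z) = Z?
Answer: 46585/3125946652 ≈ 1.4903e-5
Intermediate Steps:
O(g) = 1
U = 1
1/((21893/U + N(18)/((605*(-77)))) + 45209) = 1/((21893/1 + 18/((605*(-77)))) + 45209) = 1/((21893*1 + 18/(-46585)) + 45209) = 1/((21893 + 18*(-1/46585)) + 45209) = 1/((21893 - 18/46585) + 45209) = 1/(1019885387/46585 + 45209) = 1/(3125946652/46585) = 46585/3125946652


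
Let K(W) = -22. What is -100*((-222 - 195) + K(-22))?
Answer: 43900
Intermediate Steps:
-100*((-222 - 195) + K(-22)) = -100*((-222 - 195) - 22) = -100*(-417 - 22) = -100*(-439) = 43900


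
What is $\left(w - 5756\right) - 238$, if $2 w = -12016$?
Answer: $-12002$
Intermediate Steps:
$w = -6008$ ($w = \frac{1}{2} \left(-12016\right) = -6008$)
$\left(w - 5756\right) - 238 = \left(-6008 - 5756\right) - 238 = -11764 - 238 = -12002$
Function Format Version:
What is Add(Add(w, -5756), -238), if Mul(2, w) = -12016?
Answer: -12002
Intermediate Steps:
w = -6008 (w = Mul(Rational(1, 2), -12016) = -6008)
Add(Add(w, -5756), -238) = Add(Add(-6008, -5756), -238) = Add(-11764, -238) = -12002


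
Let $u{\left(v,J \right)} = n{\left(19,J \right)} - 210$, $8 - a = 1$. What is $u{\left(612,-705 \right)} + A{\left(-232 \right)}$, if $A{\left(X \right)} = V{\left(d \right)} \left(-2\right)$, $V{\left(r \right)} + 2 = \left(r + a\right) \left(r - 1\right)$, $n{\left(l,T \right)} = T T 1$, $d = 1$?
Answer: $496819$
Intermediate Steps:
$a = 7$ ($a = 8 - 1 = 7$)
$n{\left(l,T \right)} = T^{2}$ ($n{\left(l,T \right)} = T^{2} \cdot 1 = T^{2}$)
$u{\left(v,J \right)} = -210 + J^{2}$ ($u{\left(v,J \right)} = J^{2} - 210 = -210 + J^{2}$)
$V{\left(r \right)} = -2 + \left(-1 + r\right) \left(7 + r\right)$ ($V{\left(r \right)} = -2 + \left(r + 7\right) \left(r - 1\right) = -2 + \left(7 + r\right) \left(-1 + r\right) = -2 + \left(-1 + r\right) \left(7 + r\right)$)
$A{\left(X \right)} = 4$ ($A{\left(X \right)} = \left(-9 + 1^{2} + 6 \cdot 1\right) \left(-2\right) = \left(-9 + 1 + 6\right) \left(-2\right) = \left(-2\right) \left(-2\right) = 4$)
$u{\left(612,-705 \right)} + A{\left(-232 \right)} = \left(-210 + \left(-705\right)^{2}\right) + 4 = \left(-210 + 497025\right) + 4 = 496815 + 4 = 496819$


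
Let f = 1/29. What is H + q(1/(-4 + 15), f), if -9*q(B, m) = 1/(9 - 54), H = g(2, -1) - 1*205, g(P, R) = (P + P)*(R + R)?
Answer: -86264/405 ≈ -213.00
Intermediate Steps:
g(P, R) = 4*P*R (g(P, R) = (2*P)*(2*R) = 4*P*R)
H = -213 (H = 4*2*(-1) - 1*205 = -8 - 205 = -213)
f = 1/29 ≈ 0.034483
q(B, m) = 1/405 (q(B, m) = -1/(9*(9 - 54)) = -⅑/(-45) = -⅑*(-1/45) = 1/405)
H + q(1/(-4 + 15), f) = -213 + 1/405 = -86264/405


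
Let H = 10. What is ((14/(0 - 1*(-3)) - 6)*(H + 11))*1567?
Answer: -43876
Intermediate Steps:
((14/(0 - 1*(-3)) - 6)*(H + 11))*1567 = ((14/(0 - 1*(-3)) - 6)*(10 + 11))*1567 = ((14/(0 + 3) - 6)*21)*1567 = ((14/3 - 6)*21)*1567 = -4/3*21*1567 = -28*1567 = -43876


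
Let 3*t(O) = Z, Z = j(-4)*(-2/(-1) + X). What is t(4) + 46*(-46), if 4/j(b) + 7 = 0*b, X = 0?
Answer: -44444/21 ≈ -2116.4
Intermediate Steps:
j(b) = -4/7 (j(b) = 4/(-7 + 0*b) = 4/(-7 + 0) = 4/(-7) = 4*(-1/7) = -4/7)
Z = -8/7 (Z = -4*(-2/(-1) + 0)/7 = -4*(-2*(-1) + 0)/7 = -4*(2 + 0)/7 = -4/7*2 = -8/7 ≈ -1.1429)
t(O) = -8/21 (t(O) = (1/3)*(-8/7) = -8/21)
t(4) + 46*(-46) = -8/21 + 46*(-46) = -8/21 - 2116 = -44444/21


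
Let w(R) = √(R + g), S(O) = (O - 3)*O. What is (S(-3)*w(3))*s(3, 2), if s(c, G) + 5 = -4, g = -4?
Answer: -162*I ≈ -162.0*I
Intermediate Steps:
s(c, G) = -9 (s(c, G) = -5 - 4 = -9)
S(O) = O*(-3 + O) (S(O) = (-3 + O)*O = O*(-3 + O))
w(R) = √(-4 + R) (w(R) = √(R - 4) = √(-4 + R))
(S(-3)*w(3))*s(3, 2) = ((-3*(-3 - 3))*√(-4 + 3))*(-9) = ((-3*(-6))*√(-1))*(-9) = (18*I)*(-9) = -162*I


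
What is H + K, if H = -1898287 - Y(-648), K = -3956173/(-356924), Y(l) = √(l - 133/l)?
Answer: -677540233015/356924 - I*√839542/36 ≈ -1.8983e+6 - 25.452*I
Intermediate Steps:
K = 3956173/356924 (K = -3956173*(-1/356924) = 3956173/356924 ≈ 11.084)
H = -1898287 - I*√839542/36 (H = -1898287 - √(-648 - 133/(-648)) = -1898287 - √(-648 - 133*(-1/648)) = -1898287 - √(-648 + 133/648) = -1898287 - √(-419771/648) = -1898287 - I*√839542/36 ≈ -1.8983e+6 - 25.452*I)
H + K = (-1898287 - I*√839542/36) + 3956173/356924 = -677540233015/356924 - I*√839542/36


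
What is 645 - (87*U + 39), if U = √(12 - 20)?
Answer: 606 - 174*I*√2 ≈ 606.0 - 246.07*I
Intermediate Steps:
U = 2*I*√2 (U = √(-8) = 2*I*√2 ≈ 2.8284*I)
645 - (87*U + 39) = 645 - (87*(2*I*√2) + 39) = 645 - (174*I*√2 + 39) = 645 - (39 + 174*I*√2) = 645 + (-39 - 174*I*√2) = 606 - 174*I*√2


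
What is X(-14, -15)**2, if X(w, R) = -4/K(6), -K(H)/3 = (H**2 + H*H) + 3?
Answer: 16/50625 ≈ 0.00031605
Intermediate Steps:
K(H) = -9 - 6*H**2 (K(H) = -3*((H**2 + H*H) + 3) = -3*((H**2 + H**2) + 3) = -3*(2*H**2 + 3) = -3*(3 + 2*H**2) = -9 - 6*H**2)
X(w, R) = 4/225 (X(w, R) = -4/(-9 - 6*6**2) = -4/(-9 - 6*36) = -4/(-9 - 216) = -4/(-225) = -4*(-1/225) = 4/225)
X(-14, -15)**2 = (4/225)**2 = 16/50625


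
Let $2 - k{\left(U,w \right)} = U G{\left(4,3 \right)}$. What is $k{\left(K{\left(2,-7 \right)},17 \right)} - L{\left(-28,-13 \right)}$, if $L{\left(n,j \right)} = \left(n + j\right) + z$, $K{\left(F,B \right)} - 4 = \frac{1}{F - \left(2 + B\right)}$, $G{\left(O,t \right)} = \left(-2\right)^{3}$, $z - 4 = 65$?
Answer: $\frac{50}{7} \approx 7.1429$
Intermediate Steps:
$z = 69$ ($z = 4 + 65 = 69$)
$G{\left(O,t \right)} = -8$
$K{\left(F,B \right)} = 4 + \frac{1}{-2 + F - B}$ ($K{\left(F,B \right)} = 4 + \frac{1}{F - \left(2 + B\right)} = 4 + \frac{1}{-2 + F - B}$)
$k{\left(U,w \right)} = 2 + 8 U$ ($k{\left(U,w \right)} = 2 - U \left(-8\right) = 2 - - 8 U = 2 + 8 U$)
$L{\left(n,j \right)} = 69 + j + n$ ($L{\left(n,j \right)} = \left(n + j\right) + 69 = \left(j + n\right) + 69 = 69 + j + n$)
$k{\left(K{\left(2,-7 \right)},17 \right)} - L{\left(-28,-13 \right)} = \left(2 + 8 \frac{7 - 8 + 4 \left(-7\right)}{2 - 7 - 2}\right) - \left(69 - 13 - 28\right) = \left(2 + 8 \frac{7 - 8 - 28}{2 - 7 - 2}\right) - 28 = \left(2 + 8 \frac{1}{-7} \left(-29\right)\right) - 28 = \left(2 + 8 \left(\left(- \frac{1}{7}\right) \left(-29\right)\right)\right) - 28 = \left(2 + 8 \cdot \frac{29}{7}\right) - 28 = \left(2 + \frac{232}{7}\right) - 28 = \frac{246}{7} - 28 = \frac{50}{7}$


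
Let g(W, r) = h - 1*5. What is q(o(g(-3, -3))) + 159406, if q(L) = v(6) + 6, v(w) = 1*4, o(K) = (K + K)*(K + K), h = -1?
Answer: 159416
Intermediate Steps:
g(W, r) = -6 (g(W, r) = -1 - 1*5 = -1 - 5 = -6)
o(K) = 4*K**2 (o(K) = (2*K)*(2*K) = 4*K**2)
v(w) = 4
q(L) = 10 (q(L) = 4 + 6 = 10)
q(o(g(-3, -3))) + 159406 = 10 + 159406 = 159416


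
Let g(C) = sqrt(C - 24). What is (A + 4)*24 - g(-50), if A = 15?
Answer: 456 - I*sqrt(74) ≈ 456.0 - 8.6023*I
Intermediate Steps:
g(C) = sqrt(-24 + C)
(A + 4)*24 - g(-50) = (15 + 4)*24 - sqrt(-24 - 50) = 19*24 - sqrt(-74) = 456 - I*sqrt(74)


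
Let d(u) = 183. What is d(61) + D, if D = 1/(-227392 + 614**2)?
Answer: 27377533/149604 ≈ 183.00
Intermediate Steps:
D = 1/149604 (D = 1/(-227392 + 376996) = 1/149604 ≈ 6.6843e-6)
d(61) + D = 183 + 1/149604 = 27377533/149604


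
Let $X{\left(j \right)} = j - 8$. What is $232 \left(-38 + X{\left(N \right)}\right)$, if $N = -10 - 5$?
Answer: $-14152$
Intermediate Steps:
$N = -15$ ($N = -10 - 5 = -15$)
$X{\left(j \right)} = -8 + j$
$232 \left(-38 + X{\left(N \right)}\right) = 232 \left(-38 - 23\right) = 232 \left(-61\right) = -14152$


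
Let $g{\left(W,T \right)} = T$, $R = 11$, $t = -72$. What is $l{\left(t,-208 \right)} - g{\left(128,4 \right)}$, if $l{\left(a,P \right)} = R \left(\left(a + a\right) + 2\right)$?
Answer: $-1566$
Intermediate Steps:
$l{\left(a,P \right)} = 22 + 22 a$ ($l{\left(a,P \right)} = 11 \left(\left(a + a\right) + 2\right) = 11 \left(2 a + 2\right) = 11 \left(2 + 2 a\right) = 22 + 22 a$)
$l{\left(t,-208 \right)} - g{\left(128,4 \right)} = \left(22 + 22 \left(-72\right)\right) - 4 = \left(22 - 1584\right) - 4 = -1562 - 4 = -1566$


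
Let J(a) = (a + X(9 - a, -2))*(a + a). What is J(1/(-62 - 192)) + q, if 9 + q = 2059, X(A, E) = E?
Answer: 66129409/32258 ≈ 2050.0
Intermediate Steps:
q = 2050 (q = -9 + 2059 = 2050)
J(a) = 2*a*(-2 + a) (J(a) = (a - 2)*(a + a) = (-2 + a)*(2*a) = 2*a*(-2 + a))
J(1/(-62 - 192)) + q = 2*(-2 + 1/(-62 - 192))/(-62 - 192) + 2050 = 2*(-2 + 1/(-254))/(-254) + 2050 = 2*(-1/254)*(-2 - 1/254) + 2050 = 2*(-1/254)*(-509/254) + 2050 = 509/32258 + 2050 = 66129409/32258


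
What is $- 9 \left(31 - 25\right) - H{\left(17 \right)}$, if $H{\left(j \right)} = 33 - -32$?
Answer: $-119$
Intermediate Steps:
$H{\left(j \right)} = 65$ ($H{\left(j \right)} = 33 + 32 = 65$)
$- 9 \left(31 - 25\right) - H{\left(17 \right)} = - 9 \left(31 - 25\right) - 65 = \left(-9\right) 6 - 65 = -54 - 65 = -119$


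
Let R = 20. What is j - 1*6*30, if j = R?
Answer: -160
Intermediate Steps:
j = 20
j - 1*6*30 = 20 - 1*6*30 = 20 - 6*30 = 20 - 180 = -160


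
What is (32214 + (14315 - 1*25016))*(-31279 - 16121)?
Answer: -1019716200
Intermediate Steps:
(32214 + (14315 - 1*25016))*(-31279 - 16121) = (32214 + (14315 - 25016))*(-47400) = (32214 - 10701)*(-47400) = 21513*(-47400) = -1019716200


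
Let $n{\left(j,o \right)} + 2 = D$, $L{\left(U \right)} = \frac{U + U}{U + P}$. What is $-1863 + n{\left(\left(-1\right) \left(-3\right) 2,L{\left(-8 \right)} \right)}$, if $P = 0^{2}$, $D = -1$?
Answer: $-1866$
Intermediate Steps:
$P = 0$
$L{\left(U \right)} = 2$ ($L{\left(U \right)} = \frac{U + U}{U + 0} = \frac{2 U}{U} = 2$)
$n{\left(j,o \right)} = -3$ ($n{\left(j,o \right)} = -2 - 1 = -3$)
$-1863 + n{\left(\left(-1\right) \left(-3\right) 2,L{\left(-8 \right)} \right)} = -1863 - 3 = -1866$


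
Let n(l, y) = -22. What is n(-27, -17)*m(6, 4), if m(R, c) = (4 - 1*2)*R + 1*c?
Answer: -352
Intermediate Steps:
m(R, c) = c + 2*R (m(R, c) = (4 - 2)*R + c = 2*R + c = c + 2*R)
n(-27, -17)*m(6, 4) = -22*(4 + 2*6) = -22*(4 + 12) = -22*16 = -352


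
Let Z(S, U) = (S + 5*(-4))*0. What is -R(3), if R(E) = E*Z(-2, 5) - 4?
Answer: 4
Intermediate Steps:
Z(S, U) = 0 (Z(S, U) = (S - 20)*0 = (-20 + S)*0 = 0)
R(E) = -4 (R(E) = E*0 - 4 = 0 - 4 = -4)
-R(3) = -1*(-4) = 4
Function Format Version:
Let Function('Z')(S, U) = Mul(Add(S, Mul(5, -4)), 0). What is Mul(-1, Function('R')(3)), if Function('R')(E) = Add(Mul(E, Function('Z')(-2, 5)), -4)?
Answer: 4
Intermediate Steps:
Function('Z')(S, U) = 0 (Function('Z')(S, U) = Mul(Add(S, -20), 0) = Mul(Add(-20, S), 0) = 0)
Function('R')(E) = -4 (Function('R')(E) = Add(Mul(E, 0), -4) = Add(0, -4) = -4)
Mul(-1, Function('R')(3)) = Mul(-1, -4) = 4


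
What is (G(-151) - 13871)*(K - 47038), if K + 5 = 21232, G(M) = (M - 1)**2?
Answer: -238312963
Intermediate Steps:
G(M) = (-1 + M)**2
K = 21227 (K = -5 + 21232 = 21227)
(G(-151) - 13871)*(K - 47038) = ((-1 - 151)**2 - 13871)*(21227 - 47038) = ((-152)**2 - 13871)*(-25811) = (23104 - 13871)*(-25811) = 9233*(-25811) = -238312963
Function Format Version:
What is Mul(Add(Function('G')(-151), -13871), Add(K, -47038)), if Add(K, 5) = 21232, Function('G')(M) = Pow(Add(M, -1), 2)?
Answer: -238312963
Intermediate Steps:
Function('G')(M) = Pow(Add(-1, M), 2)
K = 21227 (K = Add(-5, 21232) = 21227)
Mul(Add(Function('G')(-151), -13871), Add(K, -47038)) = Mul(Add(Pow(Add(-1, -151), 2), -13871), Add(21227, -47038)) = Mul(Add(Pow(-152, 2), -13871), -25811) = Mul(Add(23104, -13871), -25811) = Mul(9233, -25811) = -238312963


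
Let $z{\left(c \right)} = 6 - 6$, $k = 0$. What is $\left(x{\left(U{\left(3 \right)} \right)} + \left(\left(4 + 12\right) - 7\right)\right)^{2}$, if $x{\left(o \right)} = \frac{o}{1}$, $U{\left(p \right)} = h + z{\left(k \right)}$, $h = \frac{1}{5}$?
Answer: $\frac{2116}{25} \approx 84.64$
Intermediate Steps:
$h = \frac{1}{5} \approx 0.2$
$z{\left(c \right)} = 0$ ($z{\left(c \right)} = 6 - 6 = 0$)
$U{\left(p \right)} = \frac{1}{5}$ ($U{\left(p \right)} = \frac{1}{5} + 0 = \frac{1}{5}$)
$x{\left(o \right)} = o$ ($x{\left(o \right)} = o 1 = o$)
$\left(x{\left(U{\left(3 \right)} \right)} + \left(\left(4 + 12\right) - 7\right)\right)^{2} = \left(\frac{1}{5} + \left(\left(4 + 12\right) - 7\right)\right)^{2} = \left(\frac{1}{5} + \left(16 - 7\right)\right)^{2} = \left(\frac{1}{5} + 9\right)^{2} = \left(\frac{46}{5}\right)^{2} = \frac{2116}{25}$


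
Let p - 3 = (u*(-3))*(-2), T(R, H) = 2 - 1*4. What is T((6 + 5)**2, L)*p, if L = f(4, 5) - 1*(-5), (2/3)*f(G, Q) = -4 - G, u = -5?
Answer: 54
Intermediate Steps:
f(G, Q) = -6 - 3*G/2 (f(G, Q) = 3*(-4 - G)/2 = -6 - 3*G/2)
L = -7 (L = (-6 - 3/2*4) - 1*(-5) = (-6 - 6) + 5 = -12 + 5 = -7)
T(R, H) = -2 (T(R, H) = 2 - 4 = -2)
p = -27 (p = 3 - 5*(-3)*(-2) = 3 + 15*(-2) = 3 - 30 = -27)
T((6 + 5)**2, L)*p = -2*(-27) = 54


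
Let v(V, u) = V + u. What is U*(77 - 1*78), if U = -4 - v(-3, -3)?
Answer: -2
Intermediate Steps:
U = 2 (U = -4 - (-3 - 3) = -4 - 1*(-6) = -4 + 6 = 2)
U*(77 - 1*78) = 2*(77 - 1*78) = 2*(77 - 78) = 2*(-1) = -2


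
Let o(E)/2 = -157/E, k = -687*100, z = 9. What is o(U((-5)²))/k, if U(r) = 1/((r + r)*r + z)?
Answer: 197663/34350 ≈ 5.7544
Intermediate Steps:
k = -68700
U(r) = 1/(9 + 2*r²) (U(r) = 1/((r + r)*r + 9) = 1/((2*r)*r + 9) = 1/(2*r² + 9) = 1/(9 + 2*r²))
o(E) = -314/E (o(E) = 2*(-157/E) = -314/E)
o(U((-5)²))/k = -314/(1/(9 + 2*((-5)²)²))/(-68700) = -314/(1/(9 + 2*25²))*(-1/68700) = -314/(1/(9 + 2*625))*(-1/68700) = -314/(1/(9 + 1250))*(-1/68700) = -314/(1/1259)*(-1/68700) = -314/1/1259*(-1/68700) = -314*1259*(-1/68700) = -395326*(-1/68700) = 197663/34350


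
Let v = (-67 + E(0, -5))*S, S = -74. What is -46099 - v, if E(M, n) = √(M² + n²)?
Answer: -50687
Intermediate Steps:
v = 4588 (v = (-67 + √(0² + (-5)²))*(-74) = (-67 + √(0 + 25))*(-74) = (-67 + √25)*(-74) = (-67 + 5)*(-74) = -62*(-74) = 4588)
-46099 - v = -46099 - 1*4588 = -46099 - 4588 = -50687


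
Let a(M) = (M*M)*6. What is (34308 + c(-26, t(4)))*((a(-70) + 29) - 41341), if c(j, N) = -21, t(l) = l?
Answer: -408426744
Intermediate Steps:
a(M) = 6*M² (a(M) = M²*6 = 6*M²)
(34308 + c(-26, t(4)))*((a(-70) + 29) - 41341) = (34308 - 21)*((6*(-70)² + 29) - 41341) = 34287*((6*4900 + 29) - 41341) = 34287*((29400 + 29) - 41341) = 34287*(29429 - 41341) = 34287*(-11912) = -408426744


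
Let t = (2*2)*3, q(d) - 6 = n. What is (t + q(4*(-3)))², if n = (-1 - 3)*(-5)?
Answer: 1444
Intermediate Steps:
n = 20 (n = -4*(-5) = 20)
q(d) = 26 (q(d) = 6 + 20 = 26)
t = 12 (t = 4*3 = 12)
(t + q(4*(-3)))² = (12 + 26)² = 38² = 1444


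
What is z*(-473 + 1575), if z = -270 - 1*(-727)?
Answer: 503614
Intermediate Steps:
z = 457 (z = -270 + 727 = 457)
z*(-473 + 1575) = 457*(-473 + 1575) = 457*1102 = 503614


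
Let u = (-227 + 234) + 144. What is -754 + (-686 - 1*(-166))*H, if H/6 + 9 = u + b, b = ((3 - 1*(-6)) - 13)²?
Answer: -493714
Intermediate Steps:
u = 151 (u = 7 + 144 = 151)
b = 16 (b = ((3 + 6) - 13)² = (9 - 13)² = (-4)² = 16)
H = 948 (H = -54 + 6*(151 + 16) = -54 + 6*167 = -54 + 1002 = 948)
-754 + (-686 - 1*(-166))*H = -754 + (-686 - 1*(-166))*948 = -754 + (-686 + 166)*948 = -754 - 520*948 = -754 - 492960 = -493714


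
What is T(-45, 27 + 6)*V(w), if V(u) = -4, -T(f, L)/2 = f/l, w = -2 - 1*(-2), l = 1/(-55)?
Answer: 19800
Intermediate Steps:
l = -1/55 ≈ -0.018182
w = 0 (w = -2 + 2 = 0)
T(f, L) = 110*f (T(f, L) = -2*f/(-1/55) = -2*f*(-55) = -(-110)*f = 110*f)
T(-45, 27 + 6)*V(w) = (110*(-45))*(-4) = -4950*(-4) = 19800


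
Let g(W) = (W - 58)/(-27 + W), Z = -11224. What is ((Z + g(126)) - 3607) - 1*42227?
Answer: -5648674/99 ≈ -57057.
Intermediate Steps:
g(W) = (-58 + W)/(-27 + W)
((Z + g(126)) - 3607) - 1*42227 = ((-11224 + (-58 + 126)/(-27 + 126)) - 3607) - 1*42227 = ((-11224 + 68/99) - 3607) - 42227 = (-1111108/99 - 3607) - 42227 = -1468201/99 - 42227 = -5648674/99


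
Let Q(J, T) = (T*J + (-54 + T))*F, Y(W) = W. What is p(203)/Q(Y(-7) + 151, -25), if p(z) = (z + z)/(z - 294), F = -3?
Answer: -58/143481 ≈ -0.00040423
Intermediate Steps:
p(z) = 2*z/(-294 + z) (p(z) = (2*z)/(-294 + z) = 2*z/(-294 + z))
Q(J, T) = 162 - 3*T - 3*J*T (Q(J, T) = (T*J + (-54 + T))*(-3) = (J*T + (-54 + T))*(-3) = (-54 + T + J*T)*(-3) = 162 - 3*T - 3*J*T)
p(203)/Q(Y(-7) + 151, -25) = (2*203/(-294 + 203))/(162 - 3*(-25) - 3*(-7 + 151)*(-25)) = (2*203/(-91))/(162 + 75 - 3*144*(-25)) = (2*203*(-1/91))/(162 + 75 + 10800) = -58/13/11037 = -58/13*1/11037 = -58/143481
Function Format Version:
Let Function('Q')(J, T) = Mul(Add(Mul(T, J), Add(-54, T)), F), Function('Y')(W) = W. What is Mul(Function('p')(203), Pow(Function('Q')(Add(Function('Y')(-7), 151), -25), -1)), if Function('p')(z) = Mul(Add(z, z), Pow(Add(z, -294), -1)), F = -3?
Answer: Rational(-58, 143481) ≈ -0.00040423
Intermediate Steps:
Function('p')(z) = Mul(2, z, Pow(Add(-294, z), -1)) (Function('p')(z) = Mul(Mul(2, z), Pow(Add(-294, z), -1)) = Mul(2, z, Pow(Add(-294, z), -1)))
Function('Q')(J, T) = Add(162, Mul(-3, T), Mul(-3, J, T)) (Function('Q')(J, T) = Mul(Add(Mul(T, J), Add(-54, T)), -3) = Mul(Add(Mul(J, T), Add(-54, T)), -3) = Mul(Add(-54, T, Mul(J, T)), -3) = Add(162, Mul(-3, T), Mul(-3, J, T)))
Mul(Function('p')(203), Pow(Function('Q')(Add(Function('Y')(-7), 151), -25), -1)) = Mul(Mul(2, 203, Pow(Add(-294, 203), -1)), Pow(Add(162, Mul(-3, -25), Mul(-3, Add(-7, 151), -25)), -1)) = Mul(Mul(2, 203, Pow(-91, -1)), Pow(Add(162, 75, Mul(-3, 144, -25)), -1)) = Mul(Mul(2, 203, Rational(-1, 91)), Pow(Add(162, 75, 10800), -1)) = Mul(Rational(-58, 13), Pow(11037, -1)) = Mul(Rational(-58, 13), Rational(1, 11037)) = Rational(-58, 143481)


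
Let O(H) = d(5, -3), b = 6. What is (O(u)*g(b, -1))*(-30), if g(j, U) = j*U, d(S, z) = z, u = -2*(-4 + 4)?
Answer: -540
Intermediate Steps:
u = 0 (u = -2*0 = 0)
O(H) = -3
g(j, U) = U*j
(O(u)*g(b, -1))*(-30) = -(-3)*6*(-30) = -3*(-6)*(-30) = 18*(-30) = -540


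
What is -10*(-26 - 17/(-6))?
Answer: 695/3 ≈ 231.67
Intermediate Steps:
-10*(-26 - 17/(-6)) = -10*(-26 - 17*(-⅙)) = -10*(-26 + 17/6) = -10*(-139/6) = 695/3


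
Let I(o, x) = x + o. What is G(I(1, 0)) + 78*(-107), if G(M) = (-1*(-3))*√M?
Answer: -8343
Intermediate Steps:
I(o, x) = o + x
G(M) = 3*√M
G(I(1, 0)) + 78*(-107) = 3*√(1 + 0) + 78*(-107) = 3*√1 - 8346 = 3*1 - 8346 = 3 - 8346 = -8343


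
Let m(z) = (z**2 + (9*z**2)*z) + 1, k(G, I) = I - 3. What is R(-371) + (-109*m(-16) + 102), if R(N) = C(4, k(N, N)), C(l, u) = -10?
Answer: 3990255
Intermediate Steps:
k(G, I) = -3 + I
m(z) = 1 + z**2 + 9*z**3 (m(z) = (z**2 + 9*z**3) + 1 = 1 + z**2 + 9*z**3)
R(N) = -10
R(-371) + (-109*m(-16) + 102) = -10 + (-109*(1 + (-16)**2 + 9*(-16)**3) + 102) = -10 + (-109*(1 + 256 + 9*(-4096)) + 102) = -10 + (-109*(1 + 256 - 36864) + 102) = -10 + (-109*(-36607) + 102) = -10 + (3990163 + 102) = -10 + 3990265 = 3990255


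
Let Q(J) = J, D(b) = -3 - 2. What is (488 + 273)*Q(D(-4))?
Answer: -3805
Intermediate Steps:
D(b) = -5
(488 + 273)*Q(D(-4)) = (488 + 273)*(-5) = 761*(-5) = -3805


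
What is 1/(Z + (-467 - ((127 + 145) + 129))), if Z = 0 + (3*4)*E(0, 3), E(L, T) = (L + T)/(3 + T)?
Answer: -1/862 ≈ -0.0011601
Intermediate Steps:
E(L, T) = (L + T)/(3 + T)
Z = 6 (Z = 0 + (3*4)*((0 + 3)/(3 + 3)) = 0 + 12*(3/6) = 0 + 12*((1/6)*3) = 0 + 12*(1/2) = 0 + 6 = 6)
1/(Z + (-467 - ((127 + 145) + 129))) = 1/(6 + (-467 - ((127 + 145) + 129))) = 1/(6 + (-467 - (272 + 129))) = 1/(6 + (-467 - 1*401)) = 1/(6 + (-467 - 401)) = 1/(6 - 868) = 1/(-862) = -1/862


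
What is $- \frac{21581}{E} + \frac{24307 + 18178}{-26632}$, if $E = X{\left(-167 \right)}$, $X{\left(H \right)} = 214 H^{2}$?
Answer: $- \frac{127067838251}{79473163736} \approx -1.5989$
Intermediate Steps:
$E = 5968246$ ($E = 214 \left(-167\right)^{2} = 214 \cdot 27889 = 5968246$)
$- \frac{21581}{E} + \frac{24307 + 18178}{-26632} = - \frac{21581}{5968246} + \frac{24307 + 18178}{-26632} = \left(-21581\right) \frac{1}{5968246} + 42485 \left(- \frac{1}{26632}\right) = - \frac{21581}{5968246} - \frac{42485}{26632} = - \frac{127067838251}{79473163736}$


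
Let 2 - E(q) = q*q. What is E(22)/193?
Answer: -482/193 ≈ -2.4974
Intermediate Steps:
E(q) = 2 - q² (E(q) = 2 - q*q = 2 - q²)
E(22)/193 = (2 - 1*22²)/193 = (2 - 1*484)*(1/193) = (2 - 484)*(1/193) = -482*1/193 = -482/193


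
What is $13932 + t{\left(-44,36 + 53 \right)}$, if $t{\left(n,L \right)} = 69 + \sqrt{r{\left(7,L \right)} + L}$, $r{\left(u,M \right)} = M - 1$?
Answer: $14001 + \sqrt{177} \approx 14014.0$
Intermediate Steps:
$r{\left(u,M \right)} = -1 + M$
$t{\left(n,L \right)} = 69 + \sqrt{-1 + 2 L}$ ($t{\left(n,L \right)} = 69 + \sqrt{\left(-1 + L\right) + L} = 69 + \sqrt{-1 + 2 L}$)
$13932 + t{\left(-44,36 + 53 \right)} = 13932 + \left(69 + \sqrt{-1 + 2 \left(36 + 53\right)}\right) = 13932 + \left(69 + \sqrt{-1 + 2 \cdot 89}\right) = 13932 + \left(69 + \sqrt{-1 + 178}\right) = 13932 + \left(69 + \sqrt{177}\right) = 14001 + \sqrt{177}$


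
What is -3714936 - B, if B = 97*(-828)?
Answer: -3634620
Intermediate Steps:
B = -80316
-3714936 - B = -3714936 - 1*(-80316) = -3714936 + 80316 = -3634620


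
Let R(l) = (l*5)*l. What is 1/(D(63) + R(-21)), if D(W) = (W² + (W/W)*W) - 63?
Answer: 1/6174 ≈ 0.00016197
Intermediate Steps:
D(W) = -63 + W + W² (D(W) = (W² + 1*W) - 63 = (W² + W) - 63 = (W + W²) - 63 = -63 + W + W²)
R(l) = 5*l² (R(l) = (5*l)*l = 5*l²)
1/(D(63) + R(-21)) = 1/((-63 + 63 + 63²) + 5*(-21)²) = 1/((-63 + 63 + 3969) + 5*441) = 1/(3969 + 2205) = 1/6174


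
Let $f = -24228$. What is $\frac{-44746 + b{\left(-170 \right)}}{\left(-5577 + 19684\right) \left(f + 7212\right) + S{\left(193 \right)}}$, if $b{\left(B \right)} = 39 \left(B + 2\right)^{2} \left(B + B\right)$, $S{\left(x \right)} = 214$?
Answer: $\frac{187147493}{120022249} \approx 1.5593$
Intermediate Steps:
$b{\left(B \right)} = 78 B \left(2 + B\right)^{2}$ ($b{\left(B \right)} = 39 \left(2 + B\right)^{2} \cdot 2 B = 39 \cdot 2 B \left(2 + B\right)^{2} = 78 B \left(2 + B\right)^{2}$)
$\frac{-44746 + b{\left(-170 \right)}}{\left(-5577 + 19684\right) \left(f + 7212\right) + S{\left(193 \right)}} = \frac{-44746 + 78 \left(-170\right) \left(2 - 170\right)^{2}}{\left(-5577 + 19684\right) \left(-24228 + 7212\right) + 214} = \frac{-44746 + 78 \left(-170\right) \left(-168\right)^{2}}{14107 \left(-17016\right) + 214} = \frac{-44746 + 78 \left(-170\right) 28224}{-240044712 + 214} = \frac{-44746 - 374250240}{-240044498} = \left(-374294986\right) \left(- \frac{1}{240044498}\right) = \frac{187147493}{120022249}$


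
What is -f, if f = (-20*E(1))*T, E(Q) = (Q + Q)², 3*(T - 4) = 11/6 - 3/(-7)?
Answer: 23960/63 ≈ 380.32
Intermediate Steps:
T = 599/126 (T = 4 + (11/6 - 3/(-7))/3 = 4 + (11*(⅙) - 3*(-⅐))/3 = 4 + (11/6 + 3/7)/3 = 4 + (⅓)*(95/42) = 4 + 95/126 = 599/126 ≈ 4.7540)
E(Q) = 4*Q² (E(Q) = (2*Q)² = 4*Q²)
f = -23960/63 (f = -80*1²*(599/126) = -80*(599/126) = -20*4*(599/126) = -80*599/126 = -23960/63 ≈ -380.32)
-f = -1*(-23960/63) = 23960/63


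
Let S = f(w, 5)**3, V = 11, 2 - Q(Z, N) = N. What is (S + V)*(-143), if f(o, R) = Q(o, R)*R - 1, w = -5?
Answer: 584155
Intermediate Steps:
Q(Z, N) = 2 - N
f(o, R) = -1 + R*(2 - R) (f(o, R) = (2 - R)*R - 1 = R*(2 - R) - 1 = -1 + R*(2 - R))
S = -4096 (S = (-1 - 1*5*(-2 + 5))**3 = (-1 - 1*5*3)**3 = (-1 - 15)**3 = (-16)**3 = -4096)
(S + V)*(-143) = (-4096 + 11)*(-143) = -4085*(-143) = 584155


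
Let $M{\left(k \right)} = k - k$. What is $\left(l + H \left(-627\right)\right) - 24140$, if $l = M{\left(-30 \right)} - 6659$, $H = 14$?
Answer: $-39577$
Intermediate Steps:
$M{\left(k \right)} = 0$
$l = -6659$ ($l = 0 - 6659 = -6659$)
$\left(l + H \left(-627\right)\right) - 24140 = \left(-6659 + 14 \left(-627\right)\right) - 24140 = \left(-6659 - 8778\right) - 24140 = -15437 - 24140 = -39577$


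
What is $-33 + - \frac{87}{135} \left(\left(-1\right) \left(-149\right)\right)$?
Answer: $- \frac{5806}{45} \approx -129.02$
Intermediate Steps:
$-33 + - \frac{87}{135} \left(\left(-1\right) \left(-149\right)\right) = -33 + \left(-87\right) \frac{1}{135} \cdot 149 = -33 - \frac{4321}{45} = - \frac{5806}{45}$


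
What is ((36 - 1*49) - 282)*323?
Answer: -95285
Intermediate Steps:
((36 - 1*49) - 282)*323 = ((36 - 49) - 282)*323 = (-13 - 282)*323 = -295*323 = -95285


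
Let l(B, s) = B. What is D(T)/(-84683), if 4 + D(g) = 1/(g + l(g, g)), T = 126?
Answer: 53/1123164 ≈ 4.7188e-5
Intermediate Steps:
D(g) = -4 + 1/(2*g) (D(g) = -4 + 1/(g + g) = -4 + 1/(2*g))
D(T)/(-84683) = (-4 + (½)/126)/(-84683) = (-4 + (½)*(1/126))*(-1/84683) = (-4 + 1/252)*(-1/84683) = -1007/252*(-1/84683) = 53/1123164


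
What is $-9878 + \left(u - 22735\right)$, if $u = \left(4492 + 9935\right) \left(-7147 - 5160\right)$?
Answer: $-177585702$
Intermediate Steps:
$u = -177553089$ ($u = 14427 \left(-7147 - 5160\right) = 14427 \left(-12307\right) = -177553089$)
$-9878 + \left(u - 22735\right) = -9878 - 177575824 = -177585702$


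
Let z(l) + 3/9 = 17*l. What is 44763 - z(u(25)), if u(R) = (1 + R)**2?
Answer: 99814/3 ≈ 33271.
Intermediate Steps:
z(l) = -1/3 + 17*l
44763 - z(u(25)) = 44763 - (-1/3 + 17*(1 + 25)**2) = 44763 - (-1/3 + 17*26**2) = 44763 - (-1/3 + 17*676) = 44763 - (-1/3 + 11492) = 44763 - 1*34475/3 = 44763 - 34475/3 = 99814/3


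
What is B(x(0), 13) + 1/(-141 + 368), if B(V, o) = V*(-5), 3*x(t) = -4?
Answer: 4543/681 ≈ 6.6711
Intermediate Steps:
x(t) = -4/3 (x(t) = (⅓)*(-4) = -4/3)
B(V, o) = -5*V
B(x(0), 13) + 1/(-141 + 368) = -5*(-4/3) + 1/(-141 + 368) = 20/3 + 1/227 = 4543/681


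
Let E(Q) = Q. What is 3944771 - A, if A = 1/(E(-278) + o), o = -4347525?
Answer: 17151087188114/4347803 ≈ 3.9448e+6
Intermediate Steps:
A = -1/4347803 (A = 1/(-278 - 4347525) = 1/(-4347803) = -1/4347803 ≈ -2.3000e-7)
3944771 - A = 3944771 - 1*(-1/4347803) = 3944771 + 1/4347803 = 17151087188114/4347803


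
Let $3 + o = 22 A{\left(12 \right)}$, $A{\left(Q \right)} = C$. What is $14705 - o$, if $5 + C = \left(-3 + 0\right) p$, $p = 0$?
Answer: $14818$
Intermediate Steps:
$C = -5$ ($C = -5 + \left(-3 + 0\right) 0 = -5 - 0 = -5 + 0 = -5$)
$A{\left(Q \right)} = -5$
$o = -113$ ($o = -3 + 22 \left(-5\right) = -3 - 110 = -113$)
$14705 - o = 14705 - -113 = 14705 + 113 = 14818$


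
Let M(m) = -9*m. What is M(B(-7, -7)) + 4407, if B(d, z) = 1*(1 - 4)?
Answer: 4434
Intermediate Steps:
B(d, z) = -3 (B(d, z) = 1*(-3) = -3)
M(B(-7, -7)) + 4407 = -9*(-3) + 4407 = 27 + 4407 = 4434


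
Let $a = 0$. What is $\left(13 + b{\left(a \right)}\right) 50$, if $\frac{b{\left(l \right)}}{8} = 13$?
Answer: $5850$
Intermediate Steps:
$b{\left(l \right)} = 104$ ($b{\left(l \right)} = 8 \cdot 13 = 104$)
$\left(13 + b{\left(a \right)}\right) 50 = \left(13 + 104\right) 50 = 117 \cdot 50 = 5850$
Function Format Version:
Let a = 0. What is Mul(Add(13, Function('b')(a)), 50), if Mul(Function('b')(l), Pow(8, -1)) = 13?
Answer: 5850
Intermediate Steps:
Function('b')(l) = 104 (Function('b')(l) = Mul(8, 13) = 104)
Mul(Add(13, Function('b')(a)), 50) = Mul(Add(13, 104), 50) = Mul(117, 50) = 5850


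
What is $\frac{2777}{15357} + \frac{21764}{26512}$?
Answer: $\frac{101963393}{101786196} \approx 1.0017$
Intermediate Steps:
$\frac{2777}{15357} + \frac{21764}{26512} = 2777 \cdot \frac{1}{15357} + 21764 \cdot \frac{1}{26512} = \frac{2777}{15357} + \frac{5441}{6628} = \frac{101963393}{101786196}$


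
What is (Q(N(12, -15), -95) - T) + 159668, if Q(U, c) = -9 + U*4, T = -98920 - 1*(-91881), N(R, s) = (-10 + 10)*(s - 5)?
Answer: 166698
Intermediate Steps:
N(R, s) = 0 (N(R, s) = 0*(-5 + s) = 0)
T = -7039 (T = -98920 + 91881 = -7039)
Q(U, c) = -9 + 4*U
(Q(N(12, -15), -95) - T) + 159668 = ((-9 + 4*0) - 1*(-7039)) + 159668 = ((-9 + 0) + 7039) + 159668 = (-9 + 7039) + 159668 = 7030 + 159668 = 166698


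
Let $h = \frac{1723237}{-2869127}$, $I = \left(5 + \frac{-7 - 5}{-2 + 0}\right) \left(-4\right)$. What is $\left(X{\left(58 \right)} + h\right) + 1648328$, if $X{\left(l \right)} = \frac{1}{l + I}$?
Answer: $\frac{66209651918993}{40167778} \approx 1.6483 \cdot 10^{6}$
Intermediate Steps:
$I = -44$ ($I = \left(5 - \frac{12}{-2}\right) \left(-4\right) = \left(5 - -6\right) \left(-4\right) = \left(5 + 6\right) \left(-4\right) = 11 \left(-4\right) = -44$)
$h = - \frac{1723237}{2869127}$ ($h = 1723237 \left(- \frac{1}{2869127}\right) = - \frac{1723237}{2869127} \approx -0.60061$)
$X{\left(l \right)} = \frac{1}{-44 + l}$ ($X{\left(l \right)} = \frac{1}{l - 44} = \frac{1}{-44 + l}$)
$\left(X{\left(58 \right)} + h\right) + 1648328 = \left(\frac{1}{-44 + 58} - \frac{1723237}{2869127}\right) + 1648328 = \left(\frac{1}{14} - \frac{1723237}{2869127}\right) + 1648328 = - \frac{21256191}{40167778} + 1648328 = \frac{66209651918993}{40167778}$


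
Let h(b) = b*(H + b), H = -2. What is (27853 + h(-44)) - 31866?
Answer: -1989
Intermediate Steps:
h(b) = b*(-2 + b)
(27853 + h(-44)) - 31866 = (27853 - 44*(-2 - 44)) - 31866 = (27853 - 44*(-46)) - 31866 = (27853 + 2024) - 31866 = 29877 - 31866 = -1989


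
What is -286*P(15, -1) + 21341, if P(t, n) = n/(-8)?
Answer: 85221/4 ≈ 21305.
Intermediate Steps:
P(t, n) = -n/8 (P(t, n) = n*(-1/8) = -n/8)
-286*P(15, -1) + 21341 = -(-143)*(-1)/4 + 21341 = -286*1/8 + 21341 = -143/4 + 21341 = 85221/4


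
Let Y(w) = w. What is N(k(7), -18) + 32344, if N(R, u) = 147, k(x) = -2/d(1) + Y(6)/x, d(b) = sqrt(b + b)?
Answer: 32491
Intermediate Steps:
d(b) = sqrt(2)*sqrt(b) (d(b) = sqrt(2*b) = sqrt(2)*sqrt(b))
k(x) = -sqrt(2) + 6/x (k(x) = -2*sqrt(2)/2 + 6/x = -sqrt(2) + 6/x)
N(k(7), -18) + 32344 = 147 + 32344 = 32491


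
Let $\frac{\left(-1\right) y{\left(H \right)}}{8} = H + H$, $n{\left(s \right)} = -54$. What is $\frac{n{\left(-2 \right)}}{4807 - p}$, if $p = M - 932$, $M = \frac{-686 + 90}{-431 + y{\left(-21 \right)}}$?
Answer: $- \frac{5130}{544609} \approx -0.0094196$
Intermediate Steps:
$y{\left(H \right)} = - 16 H$ ($y{\left(H \right)} = - 8 \left(H + H\right) = - 8 \cdot 2 H = - 16 H$)
$M = \frac{596}{95}$ ($M = \frac{-686 + 90}{-431 - -336} = - \frac{596}{-431 + 336} = - \frac{596}{-95} = \left(-596\right) \left(- \frac{1}{95}\right) = \frac{596}{95} \approx 6.2737$)
$p = - \frac{87944}{95}$ ($p = \frac{596}{95} - 932 = - \frac{87944}{95} \approx -925.73$)
$\frac{n{\left(-2 \right)}}{4807 - p} = - \frac{54}{4807 - - \frac{87944}{95}} = - \frac{54}{4807 + \frac{87944}{95}} = - \frac{54}{\frac{544609}{95}} = \left(-54\right) \frac{95}{544609} = - \frac{5130}{544609}$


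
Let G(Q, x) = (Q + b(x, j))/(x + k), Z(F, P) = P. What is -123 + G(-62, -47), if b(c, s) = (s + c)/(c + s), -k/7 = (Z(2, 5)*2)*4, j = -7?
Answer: -40160/327 ≈ -122.81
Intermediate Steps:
k = -280 (k = -7*5*2*4 = -70*4 = -7*40 = -280)
b(c, s) = 1 (b(c, s) = (c + s)/(c + s) = 1)
G(Q, x) = (1 + Q)/(-280 + x) (G(Q, x) = (Q + 1)/(x - 280) = (1 + Q)/(-280 + x))
-123 + G(-62, -47) = -123 + (1 - 62)/(-280 - 47) = -123 - 61/(-327) = -123 - 1/327*(-61) = -123 + 61/327 = -40160/327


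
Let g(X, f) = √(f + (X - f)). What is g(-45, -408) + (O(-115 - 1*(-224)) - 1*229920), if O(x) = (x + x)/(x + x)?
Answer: -229919 + 3*I*√5 ≈ -2.2992e+5 + 6.7082*I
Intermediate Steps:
g(X, f) = √X
O(x) = 1 (O(x) = (2*x)/((2*x)) = (2*x)*(1/(2*x)) = 1)
g(-45, -408) + (O(-115 - 1*(-224)) - 1*229920) = √(-45) + (1 - 1*229920) = 3*I*√5 + (1 - 229920) = 3*I*√5 - 229919 = -229919 + 3*I*√5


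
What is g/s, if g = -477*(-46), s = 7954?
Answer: 10971/3977 ≈ 2.7586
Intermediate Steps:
g = 21942
g/s = 21942/7954 = 21942*(1/7954) = 10971/3977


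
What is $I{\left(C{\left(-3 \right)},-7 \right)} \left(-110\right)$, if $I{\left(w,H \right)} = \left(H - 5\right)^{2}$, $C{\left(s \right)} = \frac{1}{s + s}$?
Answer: $-15840$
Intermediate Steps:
$C{\left(s \right)} = \frac{1}{2 s}$
$I{\left(w,H \right)} = \left(-5 + H\right)^{2}$
$I{\left(C{\left(-3 \right)},-7 \right)} \left(-110\right) = \left(-5 - 7\right)^{2} \left(-110\right) = \left(-12\right)^{2} \left(-110\right) = 144 \left(-110\right) = -15840$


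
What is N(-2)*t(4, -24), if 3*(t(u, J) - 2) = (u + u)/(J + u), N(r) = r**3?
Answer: -224/15 ≈ -14.933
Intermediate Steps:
t(u, J) = 2 + 2*u/(3*(J + u)) (t(u, J) = 2 + ((u + u)/(J + u))/3 = 2 + ((2*u)/(J + u))/3 = 2 + (2*u/(J + u))/3 = 2 + 2*u/(3*(J + u)))
N(-2)*t(4, -24) = (-2)**3*((2*(-24) + (8/3)*4)/(-24 + 4)) = -8*(-48 + 32/3)/(-20) = -(-2)*(-112)/(5*3) = -8*28/15 = -224/15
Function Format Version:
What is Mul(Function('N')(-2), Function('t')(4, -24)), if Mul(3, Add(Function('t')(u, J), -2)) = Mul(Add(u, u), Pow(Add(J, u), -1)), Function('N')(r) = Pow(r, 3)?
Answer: Rational(-224, 15) ≈ -14.933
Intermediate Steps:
Function('t')(u, J) = Add(2, Mul(Rational(2, 3), u, Pow(Add(J, u), -1))) (Function('t')(u, J) = Add(2, Mul(Rational(1, 3), Mul(Add(u, u), Pow(Add(J, u), -1)))) = Add(2, Mul(Rational(1, 3), Mul(Mul(2, u), Pow(Add(J, u), -1)))) = Add(2, Mul(Rational(1, 3), Mul(2, u, Pow(Add(J, u), -1)))) = Add(2, Mul(Rational(2, 3), u, Pow(Add(J, u), -1))))
Mul(Function('N')(-2), Function('t')(4, -24)) = Mul(Pow(-2, 3), Mul(Pow(Add(-24, 4), -1), Add(Mul(2, -24), Mul(Rational(8, 3), 4)))) = Mul(-8, Mul(Pow(-20, -1), Add(-48, Rational(32, 3)))) = Mul(-8, Mul(Rational(-1, 20), Rational(-112, 3))) = Mul(-8, Rational(28, 15)) = Rational(-224, 15)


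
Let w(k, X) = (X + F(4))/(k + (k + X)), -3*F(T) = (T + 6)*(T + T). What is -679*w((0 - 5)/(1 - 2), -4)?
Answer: 31234/9 ≈ 3470.4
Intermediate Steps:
F(T) = -2*T*(6 + T)/3 (F(T) = -(T + 6)*(T + T)/3 = -(6 + T)*2*T/3 = -2*T*(6 + T)/3)
w(k, X) = (-80/3 + X)/(X + 2*k) (w(k, X) = (X - 2/3*4*(6 + 4))/(k + (k + X)) = (X - 2/3*4*10)/(k + (X + k)) = (X - 80/3)/(X + 2*k) = (-80/3 + X)/(X + 2*k))
-679*w((0 - 5)/(1 - 2), -4) = -679*(-80/3 - 4)/(-4 + 2*((0 - 5)/(1 - 2))) = -679*(-92)/((-4 + 2*(-5/(-1)))*3) = -679*(-92)/((-4 + 2*(-5*(-1)))*3) = -679*(-92)/((-4 + 2*5)*3) = -679*(-92)/((-4 + 10)*3) = -679*(-92)/(6*3) = -679*(-46/9) = 31234/9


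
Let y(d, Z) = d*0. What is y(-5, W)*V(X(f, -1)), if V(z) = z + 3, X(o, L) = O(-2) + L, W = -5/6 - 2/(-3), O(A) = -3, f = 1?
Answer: 0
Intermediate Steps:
W = -⅙ (W = -5*⅙ - 2*(-⅓) = -⅚ + ⅔ = -⅙ ≈ -0.16667)
X(o, L) = -3 + L
y(d, Z) = 0
V(z) = 3 + z
y(-5, W)*V(X(f, -1)) = 0*(3 + (-3 - 1)) = 0*(3 - 4) = 0*(-1) = 0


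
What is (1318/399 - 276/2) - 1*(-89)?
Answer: -18233/399 ≈ -45.697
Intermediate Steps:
(1318/399 - 276/2) - 1*(-89) = (1318*(1/399) - 276*½) + 89 = (1318/399 - 138) + 89 = -53744/399 + 89 = -18233/399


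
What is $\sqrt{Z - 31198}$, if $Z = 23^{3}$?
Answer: $i \sqrt{19031} \approx 137.95 i$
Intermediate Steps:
$Z = 12167$
$\sqrt{Z - 31198} = \sqrt{12167 - 31198} = \sqrt{-19031} = i \sqrt{19031}$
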